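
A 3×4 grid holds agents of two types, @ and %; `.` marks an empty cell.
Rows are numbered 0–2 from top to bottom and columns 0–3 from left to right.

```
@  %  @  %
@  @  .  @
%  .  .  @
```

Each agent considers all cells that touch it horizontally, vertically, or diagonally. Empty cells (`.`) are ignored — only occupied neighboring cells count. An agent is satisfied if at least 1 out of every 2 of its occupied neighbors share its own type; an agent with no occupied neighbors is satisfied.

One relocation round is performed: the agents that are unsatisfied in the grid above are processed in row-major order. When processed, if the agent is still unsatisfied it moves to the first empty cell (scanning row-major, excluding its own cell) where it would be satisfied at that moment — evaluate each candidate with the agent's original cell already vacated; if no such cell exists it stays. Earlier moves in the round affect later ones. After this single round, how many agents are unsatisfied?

Initially unsatisfied (in order): (0,1), (0,3), (2,0).
  (0,1): no empty cell satisfies it; stays.
  (0,3): no empty cell satisfies it; stays.
  (2,0): no empty cell satisfies it; stays.
Resulting grid:
@ % @ %
@ @ . @
% . . @
Unsatisfied now: (0,1), (0,3), (2,0).

3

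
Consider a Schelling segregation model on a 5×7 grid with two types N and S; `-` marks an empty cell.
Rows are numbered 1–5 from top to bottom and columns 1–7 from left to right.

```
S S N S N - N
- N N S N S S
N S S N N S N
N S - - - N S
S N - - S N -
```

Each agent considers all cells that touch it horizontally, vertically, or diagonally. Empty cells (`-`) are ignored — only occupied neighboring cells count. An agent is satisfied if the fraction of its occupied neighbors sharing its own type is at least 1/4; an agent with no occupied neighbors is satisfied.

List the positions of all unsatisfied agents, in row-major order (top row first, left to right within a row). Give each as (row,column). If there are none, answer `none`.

(1,4), (1,7), (3,7), (5,5)

Row 1: (1,1)S 1/2 satisfied · (1,2)S 1/4 satisfied · (1,3)N 2/5 satisfied · (1,4)S 1/5 not · (1,5)N 1/4 satisfied · (1,7)N 0/2 not
Row 2: (2,2)N 3/7 satisfied · (2,3)N 3/8 satisfied · (2,4)S 2/8 satisfied · (2,5)N 3/7 satisfied · (2,6)S 2/7 satisfied · (2,7)S 2/4 satisfied
Row 3: (3,1)N 2/4 satisfied · (3,2)S 2/6 satisfied · (3,3)S 3/6 satisfied · (3,4)N 3/5 satisfied · (3,5)N 3/6 satisfied · (3,6)S 3/7 satisfied · (3,7)N 1/5 not
Row 4: (4,1)N 2/5 satisfied · (4,2)S 3/6 satisfied · (4,6)N 3/6 satisfied · (4,7)S 1/4 satisfied
Row 5: (5,1)S 1/3 satisfied · (5,2)N 1/3 satisfied · (5,5)S 0/2 not · (5,6)N 1/3 satisfied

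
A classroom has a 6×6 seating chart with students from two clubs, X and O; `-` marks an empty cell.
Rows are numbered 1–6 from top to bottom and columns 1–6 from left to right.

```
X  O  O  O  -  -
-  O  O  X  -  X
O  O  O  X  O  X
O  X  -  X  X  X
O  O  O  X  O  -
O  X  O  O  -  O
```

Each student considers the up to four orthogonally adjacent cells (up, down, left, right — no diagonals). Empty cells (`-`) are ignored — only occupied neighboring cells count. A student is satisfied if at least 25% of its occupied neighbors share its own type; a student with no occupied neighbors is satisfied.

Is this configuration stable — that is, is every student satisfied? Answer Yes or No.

No

Row 1: (1,1)X 0/1 unhappy · (1,2)O 2/3 ok · (1,3)O 3/3 ok · (1,4)O 1/2 ok
Row 2: (2,2)O 3/3 ok · (2,3)O 3/4 ok · (2,4)X 1/3 ok · (2,6)X 1/1 ok
Row 3: (3,1)O 2/2 ok · (3,2)O 3/4 ok · (3,3)O 2/3 ok · (3,4)X 2/4 ok · (3,5)O 0/3 unhappy · (3,6)X 2/3 ok
Row 4: (4,1)O 2/3 ok · (4,2)X 0/3 unhappy · (4,4)X 3/3 ok · (4,5)X 2/4 ok · (4,6)X 2/2 ok
Row 5: (5,1)O 3/3 ok · (5,2)O 2/4 ok · (5,3)O 2/3 ok · (5,4)X 1/4 ok · (5,5)O 0/2 unhappy
Row 6: (6,1)O 1/2 ok · (6,2)X 0/3 unhappy · (6,3)O 2/3 ok · (6,4)O 1/2 ok · (6,6)O 0/0 ok
For instance (1,1) has only 0/1 same-type neighbors, below 1/4.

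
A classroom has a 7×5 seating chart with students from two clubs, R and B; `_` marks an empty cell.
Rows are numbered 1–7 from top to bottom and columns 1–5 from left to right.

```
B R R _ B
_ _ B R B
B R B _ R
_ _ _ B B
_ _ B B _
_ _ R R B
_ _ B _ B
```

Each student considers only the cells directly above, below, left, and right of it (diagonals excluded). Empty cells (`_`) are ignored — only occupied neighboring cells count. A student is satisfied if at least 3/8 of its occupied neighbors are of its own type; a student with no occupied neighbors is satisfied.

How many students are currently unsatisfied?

(1,1)B 0/1 ✗
(1,2)R 1/2 ✓
(1,3)R 1/2 ✓
(1,5)B 1/1 ✓
(2,3)B 1/3 ✗
(2,4)R 0/2 ✗
(2,5)B 1/3 ✗
(3,1)B 0/1 ✗
(3,2)R 0/2 ✗
(3,3)B 1/2 ✓
(3,5)R 0/2 ✗
(4,4)B 2/2 ✓
(4,5)B 1/2 ✓
(5,3)B 1/2 ✓
(5,4)B 2/3 ✓
(6,3)R 1/3 ✗
(6,4)R 1/3 ✗
(6,5)B 1/2 ✓
(7,3)B 0/1 ✗
(7,5)B 1/1 ✓
Unsatisfied: (1,1), (2,3), (2,4), (2,5), (3,1), (3,2), (3,5), (6,3), (6,4), (7,3) — 10 in total.

10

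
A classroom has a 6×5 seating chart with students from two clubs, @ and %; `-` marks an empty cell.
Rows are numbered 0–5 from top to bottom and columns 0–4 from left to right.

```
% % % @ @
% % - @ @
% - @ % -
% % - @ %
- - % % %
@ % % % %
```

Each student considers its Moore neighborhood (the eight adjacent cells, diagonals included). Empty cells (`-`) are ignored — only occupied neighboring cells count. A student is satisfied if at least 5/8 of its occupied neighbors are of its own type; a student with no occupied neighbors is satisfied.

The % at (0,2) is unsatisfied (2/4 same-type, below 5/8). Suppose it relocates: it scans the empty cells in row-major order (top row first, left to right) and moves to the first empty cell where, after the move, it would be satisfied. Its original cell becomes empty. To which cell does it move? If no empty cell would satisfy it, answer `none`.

Vacating (0,2). Empty cells in order:
  (1,2): 3/6 same-type → still unsatisfied.
  (2,1): 5/6 same-type → satisfied — stop here.

(2,1)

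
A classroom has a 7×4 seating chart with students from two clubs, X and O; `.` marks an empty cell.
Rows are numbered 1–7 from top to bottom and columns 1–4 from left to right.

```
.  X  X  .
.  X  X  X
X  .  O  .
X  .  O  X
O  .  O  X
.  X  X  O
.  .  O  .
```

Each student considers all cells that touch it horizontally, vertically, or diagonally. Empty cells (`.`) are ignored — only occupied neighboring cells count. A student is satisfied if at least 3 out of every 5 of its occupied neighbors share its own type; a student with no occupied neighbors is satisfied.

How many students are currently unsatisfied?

Row 1: (1,2)X 3/3 ok · (1,3)X 4/4 ok
Row 2: (2,2)X 4/5 ok · (2,3)X 4/5 ok · (2,4)X 2/3 ok
Row 3: (3,1)X 2/2 ok · (3,3)O 1/5 unhappy
Row 4: (4,1)X 1/2 unhappy · (4,3)O 2/4 unhappy · (4,4)X 1/4 unhappy
Row 5: (5,1)O 0/2 unhappy · (5,3)O 2/6 unhappy · (5,4)X 2/5 unhappy
Row 6: (6,2)X 1/4 unhappy · (6,3)X 2/5 unhappy · (6,4)O 2/4 unhappy
Row 7: (7,3)O 1/3 unhappy
Unsatisfied: (3,3), (4,1), (4,3), (4,4), (5,1), (5,3), (5,4), (6,2), (6,3), (6,4), (7,3) — 11 in total.

11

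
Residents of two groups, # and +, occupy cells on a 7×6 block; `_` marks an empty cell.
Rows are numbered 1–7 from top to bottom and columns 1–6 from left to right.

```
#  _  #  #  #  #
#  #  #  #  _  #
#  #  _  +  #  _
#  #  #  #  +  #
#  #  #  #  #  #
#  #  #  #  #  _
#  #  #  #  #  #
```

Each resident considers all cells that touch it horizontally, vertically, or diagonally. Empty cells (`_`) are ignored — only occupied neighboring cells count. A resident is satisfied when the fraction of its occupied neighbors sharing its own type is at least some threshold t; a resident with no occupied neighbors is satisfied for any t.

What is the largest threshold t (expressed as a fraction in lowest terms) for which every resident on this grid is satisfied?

(1,1)# 2/2
(1,3)# 4/4
(1,4)# 4/4
(1,5)# 4/4
(1,6)# 2/2
(2,1)# 4/4
(2,2)# 6/6
(2,3)# 5/6
(2,4)# 5/6
(2,6)# 3/3
(3,1)# 5/5
(3,2)# 7/7
(3,4)+ 1/6
(3,5)# 4/6
(4,1)# 5/5
(4,2)# 7/7
(4,3)# 6/7
(4,4)# 5/7
(4,5)+ 1/7
(4,6)# 3/4
(5,1)# 5/5
(5,2)# 8/8
(5,3)# 8/8
(5,4)# 7/8
(5,5)# 6/7
(5,6)# 3/4
(6,1)# 5/5
(6,2)# 8/8
(6,3)# 8/8
(6,4)# 8/8
(6,5)# 7/7
(7,1)# 3/3
(7,2)# 5/5
(7,3)# 5/5
(7,4)# 5/5
(7,5)# 4/4
(7,6)# 2/2
The smallest same-type fraction is 1/7 at (4,5), which reduces to 1/7. Any threshold above that leaves this resident unsatisfied.

1/7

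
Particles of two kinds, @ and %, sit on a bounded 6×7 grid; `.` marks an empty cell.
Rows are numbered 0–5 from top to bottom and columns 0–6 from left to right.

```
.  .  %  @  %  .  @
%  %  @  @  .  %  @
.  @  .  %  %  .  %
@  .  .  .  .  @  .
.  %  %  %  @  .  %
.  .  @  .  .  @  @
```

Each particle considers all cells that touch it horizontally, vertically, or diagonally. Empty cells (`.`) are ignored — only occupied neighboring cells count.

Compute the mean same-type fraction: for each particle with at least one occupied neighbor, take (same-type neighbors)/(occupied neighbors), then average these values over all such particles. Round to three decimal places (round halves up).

(0,2)% 1/4
(0,3)@ 2/4
(0,4)% 1/3
(0,6)@ 1/2
(1,0)% 1/2
(1,1)% 2/4
(1,2)@ 3/6
(1,3)@ 2/6
(1,5)% 3/5
(1,6)@ 1/3
(2,1)@ 2/4
(2,3)% 1/3
(2,4)% 2/4
(2,6)% 1/3
(3,0)@ 1/2
(3,5)@ 1/4
(4,1)% 1/3
(4,2)% 2/3
(4,3)% 1/3
(4,4)@ 2/3
(4,6)% 0/3
(5,2)@ 0/3
(5,5)@ 2/3
(5,6)@ 1/2
Sum over 24 particles: 1/4 + 2/4 + 1/3 + 1/2 + 1/2 + 2/4 + 3/6 + 2/6 + 3/5 + 1/3 + 2/4 + 1/3 + 2/4 + 1/3 + 1/2 + 1/4 + 1/3 + 2/3 + 1/3 + 2/3 + 0/3 + 0/3 + 2/3 + 1/2 = 149/15; mean = 149/15 ÷ 24 = 149/360 = 0.413888… → 0.414.

0.414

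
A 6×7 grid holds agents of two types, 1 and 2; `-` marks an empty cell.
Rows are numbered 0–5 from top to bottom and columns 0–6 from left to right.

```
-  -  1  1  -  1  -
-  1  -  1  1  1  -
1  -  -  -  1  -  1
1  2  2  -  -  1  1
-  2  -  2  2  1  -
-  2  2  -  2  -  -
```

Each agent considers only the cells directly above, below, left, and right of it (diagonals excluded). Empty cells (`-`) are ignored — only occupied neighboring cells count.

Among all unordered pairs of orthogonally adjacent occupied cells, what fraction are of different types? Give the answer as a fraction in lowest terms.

1/9

Scan each occupied cell's neighbors to the right and below so each pair is counted once.
From row 0: 0 unlike of 3 pairs (running 0/3).
From row 1: 0 unlike of 3 pairs (running 0/6).
From row 2: 0 unlike of 2 pairs (running 0/8).
From row 3: 1 unlike of 5 pairs (running 1/13).
From row 4: 1 unlike of 4 pairs (running 2/17).
From row 5: 0 unlike of 1 pairs (running 2/18).
Total adjacent occupied pairs: 18; unlike-type pairs: 2.
2/18 reduces to 1/9.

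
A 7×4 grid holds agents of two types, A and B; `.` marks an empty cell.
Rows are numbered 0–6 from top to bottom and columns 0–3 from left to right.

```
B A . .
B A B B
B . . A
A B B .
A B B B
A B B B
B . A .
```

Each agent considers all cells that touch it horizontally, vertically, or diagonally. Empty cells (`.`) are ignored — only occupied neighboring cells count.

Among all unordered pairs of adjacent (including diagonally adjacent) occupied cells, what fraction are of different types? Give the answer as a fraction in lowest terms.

Scan each occupied cell's neighbors to the right and below (and the two forward diagonals) so each pair is counted once.
Row 0: B(0,0)–A(0,1)≠ B(0,0)–B(1,0)= B(0,0)–A(1,1)≠ A(0,1)–A(1,1)= A(0,1)–B(1,2)≠ A(0,1)–B(1,0)≠  → 4/6 unlike.
Row 1: B(1,0)–A(1,1)≠ B(1,0)–B(2,0)= A(1,1)–B(1,2)≠ A(1,1)–B(2,0)≠ B(1,2)–B(1,3)= B(1,2)–A(2,3)≠ B(1,3)–A(2,3)≠  → 5/7 unlike.
Row 2: B(2,0)–A(3,0)≠ B(2,0)–B(3,1)= A(2,3)–B(3,2)≠  → 2/3 unlike.
Row 3: A(3,0)–B(3,1)≠ A(3,0)–A(4,0)= A(3,0)–B(4,1)≠ B(3,1)–B(3,2)= B(3,1)–B(4,1)= B(3,1)–B(4,2)= B(3,1)–A(4,0)≠ B(3,2)–B(4,2)= B(3,2)–B(4,3)= B(3,2)–B(4,1)=  → 3/10 unlike.
Row 4: A(4,0)–B(4,1)≠ A(4,0)–A(5,0)= A(4,0)–B(5,1)≠ B(4,1)–B(4,2)= B(4,1)–B(5,1)= B(4,1)–B(5,2)= B(4,1)–A(5,0)≠ B(4,2)–B(4,3)= B(4,2)–B(5,2)= B(4,2)–B(5,3)= B(4,2)–B(5,1)= B(4,3)–B(5,3)= B(4,3)–B(5,2)=  → 3/13 unlike.
Row 5: A(5,0)–B(5,1)≠ A(5,0)–B(6,0)≠ B(5,1)–B(5,2)= B(5,1)–A(6,2)≠ B(5,1)–B(6,0)= B(5,2)–B(5,3)= B(5,2)–A(6,2)≠ B(5,3)–A(6,2)≠  → 5/8 unlike.
Total adjacent occupied pairs: 47; unlike-type pairs: 22.
22/47 is already in lowest terms.

22/47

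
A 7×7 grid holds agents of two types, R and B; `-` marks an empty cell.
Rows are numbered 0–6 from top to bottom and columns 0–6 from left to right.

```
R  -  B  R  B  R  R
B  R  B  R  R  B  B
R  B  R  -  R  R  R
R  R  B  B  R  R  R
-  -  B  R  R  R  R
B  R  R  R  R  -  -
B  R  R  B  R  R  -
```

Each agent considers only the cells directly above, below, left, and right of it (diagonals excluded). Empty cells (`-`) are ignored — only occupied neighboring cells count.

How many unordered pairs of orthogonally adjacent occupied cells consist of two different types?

30

Scan each occupied cell's neighbors to the right and below so each pair is counted once.
Row 0: R(0,0)–B(1,0)≠ B(0,2)–R(0,3)≠ B(0,2)–B(1,2)= R(0,3)–B(0,4)≠ R(0,3)–R(1,3)= B(0,4)–R(0,5)≠ B(0,4)–R(1,4)≠ R(0,5)–R(0,6)= R(0,5)–B(1,5)≠ R(0,6)–B(1,6)≠  → 7/10 unlike.
Row 1: B(1,0)–R(1,1)≠ B(1,0)–R(2,0)≠ R(1,1)–B(1,2)≠ R(1,1)–B(2,1)≠ B(1,2)–R(1,3)≠ B(1,2)–R(2,2)≠ R(1,3)–R(1,4)= R(1,4)–B(1,5)≠ R(1,4)–R(2,4)= B(1,5)–B(1,6)= B(1,5)–R(2,5)≠ B(1,6)–R(2,6)≠  → 9/12 unlike.
Row 2: R(2,0)–B(2,1)≠ R(2,0)–R(3,0)= B(2,1)–R(2,2)≠ B(2,1)–R(3,1)≠ R(2,2)–B(3,2)≠ R(2,4)–R(2,5)= R(2,4)–R(3,4)= R(2,5)–R(2,6)= R(2,5)–R(3,5)= R(2,6)–R(3,6)=  → 4/10 unlike.
Row 3: R(3,0)–R(3,1)= R(3,1)–B(3,2)≠ B(3,2)–B(3,3)= B(3,2)–B(4,2)= B(3,3)–R(3,4)≠ B(3,3)–R(4,3)≠ R(3,4)–R(3,5)= R(3,4)–R(4,4)= R(3,5)–R(3,6)= R(3,5)–R(4,5)= R(3,6)–R(4,6)=  → 3/11 unlike.
Row 4: B(4,2)–R(4,3)≠ B(4,2)–R(5,2)≠ R(4,3)–R(4,4)= R(4,3)–R(5,3)= R(4,4)–R(4,5)= R(4,4)–R(5,4)= R(4,5)–R(4,6)=  → 2/7 unlike.
Row 5: B(5,0)–R(5,1)≠ B(5,0)–B(6,0)= R(5,1)–R(5,2)= R(5,1)–R(6,1)= R(5,2)–R(5,3)= R(5,2)–R(6,2)= R(5,3)–R(5,4)= R(5,3)–B(6,3)≠ R(5,4)–R(6,4)=  → 2/9 unlike.
Row 6: B(6,0)–R(6,1)≠ R(6,1)–R(6,2)= R(6,2)–B(6,3)≠ B(6,3)–R(6,4)≠ R(6,4)–R(6,5)=  → 3/5 unlike.
Total adjacent occupied pairs: 64; unlike-type pairs: 30.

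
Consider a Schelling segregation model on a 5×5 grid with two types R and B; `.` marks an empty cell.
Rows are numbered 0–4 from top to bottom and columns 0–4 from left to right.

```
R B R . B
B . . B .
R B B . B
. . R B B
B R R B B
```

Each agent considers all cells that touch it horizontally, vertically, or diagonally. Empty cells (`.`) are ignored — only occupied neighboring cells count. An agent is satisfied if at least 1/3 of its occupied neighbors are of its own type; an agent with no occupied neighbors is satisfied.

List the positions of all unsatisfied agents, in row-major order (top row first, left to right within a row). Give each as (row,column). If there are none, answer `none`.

(0,0), (0,2), (2,0), (4,0)

Row 0: (0,0)R 0/2 unhappy · (0,1)B 1/3 ok · (0,2)R 0/2 unhappy · (0,4)B 1/1 ok
Row 1: (1,0)B 2/4 ok · (1,3)B 3/4 ok
Row 2: (2,0)R 0/2 unhappy · (2,1)B 2/4 ok · (2,2)B 3/4 ok · (2,4)B 3/3 ok
Row 3: (3,2)R 2/6 ok · (3,3)B 5/7 ok · (3,4)B 4/4 ok
Row 4: (4,0)B 0/1 unhappy · (4,1)R 2/3 ok · (4,2)R 2/4 ok · (4,3)B 3/5 ok · (4,4)B 3/3 ok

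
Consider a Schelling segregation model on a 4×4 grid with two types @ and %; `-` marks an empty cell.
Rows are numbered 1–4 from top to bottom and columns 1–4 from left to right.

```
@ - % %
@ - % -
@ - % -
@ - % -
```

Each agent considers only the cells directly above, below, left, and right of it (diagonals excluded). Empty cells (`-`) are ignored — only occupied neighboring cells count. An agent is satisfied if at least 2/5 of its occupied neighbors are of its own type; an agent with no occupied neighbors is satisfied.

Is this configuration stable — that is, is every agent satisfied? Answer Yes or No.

Yes

(1,1)@ 1/1 ok
(1,3)% 2/2 ok
(1,4)% 1/1 ok
(2,1)@ 2/2 ok
(2,3)% 2/2 ok
(3,1)@ 2/2 ok
(3,3)% 2/2 ok
(4,1)@ 1/1 ok
(4,3)% 1/1 ok
All meet the threshold, so the configuration is stable.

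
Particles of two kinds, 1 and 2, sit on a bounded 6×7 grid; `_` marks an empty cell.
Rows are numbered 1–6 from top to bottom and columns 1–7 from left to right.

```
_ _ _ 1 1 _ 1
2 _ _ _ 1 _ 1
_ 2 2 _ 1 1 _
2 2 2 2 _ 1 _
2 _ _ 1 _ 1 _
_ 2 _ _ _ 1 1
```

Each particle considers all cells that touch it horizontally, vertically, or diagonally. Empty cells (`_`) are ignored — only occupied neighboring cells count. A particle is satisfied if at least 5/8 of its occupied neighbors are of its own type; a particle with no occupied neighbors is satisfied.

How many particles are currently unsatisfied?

Row 1: (1,4)1 2/2 satisfied · (1,5)1 2/2 satisfied · (1,7)1 1/1 satisfied
Row 2: (2,1)2 1/1 satisfied · (2,5)1 4/4 satisfied · (2,7)1 2/2 satisfied
Row 3: (3,2)2 5/5 satisfied · (3,3)2 4/4 satisfied · (3,5)1 3/4 satisfied · (3,6)1 4/4 satisfied
Row 4: (4,1)2 3/3 satisfied · (4,2)2 5/5 satisfied · (4,3)2 4/5 satisfied · (4,4)2 2/4 not · (4,6)1 3/3 satisfied
Row 5: (5,1)2 3/3 satisfied · (5,4)1 0/2 not · (5,6)1 3/3 satisfied
Row 6: (6,2)2 1/1 satisfied · (6,6)1 2/2 satisfied · (6,7)1 2/2 satisfied
Unsatisfied: (4,4), (5,4) — 2 in total.

2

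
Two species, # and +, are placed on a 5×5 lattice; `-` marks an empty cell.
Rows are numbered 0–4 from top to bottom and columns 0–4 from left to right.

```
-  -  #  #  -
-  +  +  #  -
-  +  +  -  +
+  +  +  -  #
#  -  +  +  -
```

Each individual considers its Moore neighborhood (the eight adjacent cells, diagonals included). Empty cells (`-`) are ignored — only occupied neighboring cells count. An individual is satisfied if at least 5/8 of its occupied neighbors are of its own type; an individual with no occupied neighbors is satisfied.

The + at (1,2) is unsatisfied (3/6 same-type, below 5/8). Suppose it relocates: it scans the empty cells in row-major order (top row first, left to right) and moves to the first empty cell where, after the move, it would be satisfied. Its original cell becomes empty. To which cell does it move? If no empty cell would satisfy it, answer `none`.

Vacating (1,2). Empty cells in order:
  (0,0): 1/1 same-type → satisfied — stop here.

(0,0)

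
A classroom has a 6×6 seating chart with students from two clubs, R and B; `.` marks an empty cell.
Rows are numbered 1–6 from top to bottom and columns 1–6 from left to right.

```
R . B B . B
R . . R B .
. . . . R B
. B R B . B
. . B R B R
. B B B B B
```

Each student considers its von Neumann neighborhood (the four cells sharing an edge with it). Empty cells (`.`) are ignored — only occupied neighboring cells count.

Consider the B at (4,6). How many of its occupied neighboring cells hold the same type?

1

Occupied neighbors of (4,6): (3,6)=B, (5,6)=R.
Same type (B): 1 of 2.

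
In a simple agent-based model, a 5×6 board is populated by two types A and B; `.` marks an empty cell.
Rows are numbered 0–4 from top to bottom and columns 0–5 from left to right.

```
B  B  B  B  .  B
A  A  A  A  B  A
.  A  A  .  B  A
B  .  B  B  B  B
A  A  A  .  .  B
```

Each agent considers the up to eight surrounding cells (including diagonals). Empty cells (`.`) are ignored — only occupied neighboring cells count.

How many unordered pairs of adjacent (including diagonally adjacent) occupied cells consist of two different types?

28

Scan each occupied cell's neighbors to the right and below (and the two forward diagonals) so each pair is counted once.
From row 0: 11 unlike of 16 pairs (running 11/16).
From row 1: 5 unlike of 16 pairs (running 16/32).
From row 2: 7 unlike of 11 pairs (running 23/43).
From row 3: 5 unlike of 10 pairs (running 28/53).
From row 4: 0 unlike of 2 pairs (running 28/55).
Total adjacent occupied pairs: 55; unlike-type pairs: 28.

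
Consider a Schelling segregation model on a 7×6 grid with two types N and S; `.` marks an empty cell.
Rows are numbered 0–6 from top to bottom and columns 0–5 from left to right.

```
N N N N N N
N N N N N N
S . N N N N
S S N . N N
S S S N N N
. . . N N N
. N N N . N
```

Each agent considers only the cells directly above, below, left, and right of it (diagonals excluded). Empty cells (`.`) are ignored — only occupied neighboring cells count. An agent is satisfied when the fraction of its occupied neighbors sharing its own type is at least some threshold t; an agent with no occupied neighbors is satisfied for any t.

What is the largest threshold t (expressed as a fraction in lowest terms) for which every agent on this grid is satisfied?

1/3

Row 0: (0,0)N 2/2 · (0,1)N 3/3 · (0,2)N 3/3 · (0,3)N 3/3 · (0,4)N 3/3 · (0,5)N 2/2
Row 1: (1,0)N 2/3 · (1,1)N 3/3 · (1,2)N 4/4 · (1,3)N 4/4 · (1,4)N 4/4 · (1,5)N 3/3
Row 2: (2,0)S 1/2 · (2,2)N 3/3 · (2,3)N 3/3 · (2,4)N 4/4 · (2,5)N 3/3
Row 3: (3,0)S 3/3 · (3,1)S 2/3 · (3,2)N 1/3 · (3,4)N 3/3 · (3,5)N 3/3
Row 4: (4,0)S 2/2 · (4,1)S 3/3 · (4,2)S 1/3 · (4,3)N 2/3 · (4,4)N 4/4 · (4,5)N 3/3
Row 5: (5,3)N 3/3 · (5,4)N 3/3 · (5,5)N 3/3
Row 6: (6,1)N 1/1 · (6,2)N 2/2 · (6,3)N 2/2 · (6,5)N 1/1
The smallest same-type fraction is 1/3 at (3,2), which reduces to 1/3. Any threshold above that leaves this agent unsatisfied.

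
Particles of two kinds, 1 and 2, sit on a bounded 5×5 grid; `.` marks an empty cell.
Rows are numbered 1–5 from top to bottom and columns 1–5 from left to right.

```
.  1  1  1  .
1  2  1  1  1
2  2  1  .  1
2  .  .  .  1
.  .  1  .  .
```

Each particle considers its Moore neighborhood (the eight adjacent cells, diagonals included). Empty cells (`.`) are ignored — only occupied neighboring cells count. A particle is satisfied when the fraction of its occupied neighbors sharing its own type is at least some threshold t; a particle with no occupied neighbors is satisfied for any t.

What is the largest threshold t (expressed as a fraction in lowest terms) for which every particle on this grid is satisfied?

1/4

(1,2)1 3/4
(1,3)1 4/5
(1,4)1 4/4
(2,1)1 1/4
(2,2)2 2/7
(2,3)1 5/7
(2,4)1 6/6
(2,5)1 3/3
(3,1)2 3/4
(3,2)2 3/6
(3,3)1 2/4
(3,5)1 3/3
(4,1)2 2/2
(4,5)1 1/1
(5,3)1 — no occupied neighbors
The smallest same-type fraction is 1/4 at (2,1), which reduces to 1/4. Any threshold above that leaves this particle unsatisfied.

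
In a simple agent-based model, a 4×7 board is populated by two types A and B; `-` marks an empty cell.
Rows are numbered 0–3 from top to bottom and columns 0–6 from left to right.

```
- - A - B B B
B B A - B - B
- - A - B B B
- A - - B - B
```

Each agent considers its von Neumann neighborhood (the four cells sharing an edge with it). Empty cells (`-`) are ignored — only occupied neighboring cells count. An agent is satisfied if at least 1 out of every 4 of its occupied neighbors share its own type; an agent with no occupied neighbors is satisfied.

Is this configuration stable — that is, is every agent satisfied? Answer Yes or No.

Yes

Row 0: (0,2)A 1/1 ok · (0,4)B 2/2 ok · (0,5)B 2/2 ok · (0,6)B 2/2 ok
Row 1: (1,0)B 1/1 ok · (1,1)B 1/2 ok · (1,2)A 2/3 ok · (1,4)B 2/2 ok · (1,6)B 2/2 ok
Row 2: (2,2)A 1/1 ok · (2,4)B 3/3 ok · (2,5)B 2/2 ok · (2,6)B 3/3 ok
Row 3: (3,1)A 0/0 ok · (3,4)B 1/1 ok · (3,6)B 1/1 ok
All meet the threshold, so the configuration is stable.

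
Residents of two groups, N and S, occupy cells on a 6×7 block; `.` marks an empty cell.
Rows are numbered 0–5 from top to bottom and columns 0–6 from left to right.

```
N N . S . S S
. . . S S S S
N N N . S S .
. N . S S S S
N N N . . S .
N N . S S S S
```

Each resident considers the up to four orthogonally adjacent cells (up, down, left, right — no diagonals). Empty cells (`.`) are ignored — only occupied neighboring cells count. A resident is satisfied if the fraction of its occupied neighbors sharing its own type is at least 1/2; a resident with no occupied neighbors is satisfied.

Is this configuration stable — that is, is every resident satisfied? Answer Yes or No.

Yes

(0,0)N 1/1 ok
(0,1)N 1/1 ok
(0,3)S 1/1 ok
(0,5)S 2/2 ok
(0,6)S 2/2 ok
(1,3)S 2/2 ok
(1,4)S 3/3 ok
(1,5)S 4/4 ok
(1,6)S 2/2 ok
(2,0)N 1/1 ok
(2,1)N 3/3 ok
(2,2)N 1/1 ok
(2,4)S 3/3 ok
(2,5)S 3/3 ok
(3,1)N 2/2 ok
(3,3)S 1/1 ok
(3,4)S 3/3 ok
(3,5)S 4/4 ok
(3,6)S 1/1 ok
(4,0)N 2/2 ok
(4,1)N 4/4 ok
(4,2)N 1/1 ok
(4,5)S 2/2 ok
(5,0)N 2/2 ok
(5,1)N 2/2 ok
(5,3)S 1/1 ok
(5,4)S 2/2 ok
(5,5)S 3/3 ok
(5,6)S 1/1 ok
All meet the threshold, so the configuration is stable.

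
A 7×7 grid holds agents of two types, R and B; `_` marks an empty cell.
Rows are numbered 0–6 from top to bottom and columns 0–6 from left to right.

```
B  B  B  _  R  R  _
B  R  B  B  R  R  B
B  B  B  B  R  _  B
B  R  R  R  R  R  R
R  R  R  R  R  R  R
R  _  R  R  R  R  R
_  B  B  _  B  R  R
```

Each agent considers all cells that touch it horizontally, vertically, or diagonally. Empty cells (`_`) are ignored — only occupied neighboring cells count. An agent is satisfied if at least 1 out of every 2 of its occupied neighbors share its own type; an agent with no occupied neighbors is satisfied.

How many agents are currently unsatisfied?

Row 0: (0,0)B 2/3 ok · (0,1)B 4/5 ok · (0,2)B 3/4 ok · (0,4)R 3/4 ok · (0,5)R 3/4 ok
Row 1: (1,0)B 4/5 ok · (1,1)R 0/8 unhappy · (1,2)B 6/7 ok · (1,3)B 4/7 ok · (1,4)R 4/6 ok · (1,5)R 4/6 ok · (1,6)B 1/3 unhappy
Row 2: (2,0)B 3/5 ok · (2,1)B 5/8 ok · (2,2)B 4/8 ok · (2,3)B 3/8 unhappy · (2,4)R 5/7 ok · (2,6)B 1/4 unhappy
Row 3: (3,0)B 2/5 unhappy · (3,1)R 4/8 ok · (3,2)R 5/8 ok · (3,3)R 6/8 ok · (3,4)R 6/7 ok · (3,5)R 6/7 ok · (3,6)R 3/4 ok
Row 4: (4,0)R 3/4 ok · (4,1)R 6/7 ok · (4,2)R 7/7 ok · (4,3)R 8/8 ok · (4,4)R 8/8 ok · (4,5)R 8/8 ok · (4,6)R 5/5 ok
Row 5: (5,0)R 2/3 ok · (5,2)R 4/6 ok · (5,3)R 5/7 ok · (5,4)R 6/7 ok · (5,5)R 7/8 ok · (5,6)R 5/5 ok
Row 6: (6,1)B 1/3 unhappy · (6,2)B 1/3 unhappy · (6,4)B 0/4 unhappy · (6,5)R 4/5 ok · (6,6)R 3/3 ok
Unsatisfied: (1,1), (1,6), (2,3), (2,6), (3,0), (6,1), (6,2), (6,4) — 8 in total.

8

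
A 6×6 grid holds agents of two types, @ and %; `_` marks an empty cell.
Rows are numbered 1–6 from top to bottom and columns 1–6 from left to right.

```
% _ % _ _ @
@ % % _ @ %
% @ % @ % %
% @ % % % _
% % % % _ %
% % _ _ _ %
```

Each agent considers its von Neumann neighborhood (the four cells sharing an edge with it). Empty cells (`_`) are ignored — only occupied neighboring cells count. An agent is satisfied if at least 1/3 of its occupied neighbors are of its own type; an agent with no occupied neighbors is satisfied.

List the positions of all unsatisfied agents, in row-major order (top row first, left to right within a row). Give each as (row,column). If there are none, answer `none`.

(1,1)% 0/1 unhappy
(1,3)% 1/1 ok
(1,6)@ 0/1 unhappy
(2,1)@ 0/3 unhappy
(2,2)% 1/3 ok
(2,3)% 3/3 ok
(2,5)@ 0/2 unhappy
(2,6)% 1/3 ok
(3,1)% 1/3 ok
(3,2)@ 1/4 unhappy
(3,3)% 2/4 ok
(3,4)@ 0/3 unhappy
(3,5)% 2/4 ok
(3,6)% 2/2 ok
(4,1)% 2/3 ok
(4,2)@ 1/4 unhappy
(4,3)% 3/4 ok
(4,4)% 3/4 ok
(4,5)% 2/2 ok
(5,1)% 3/3 ok
(5,2)% 3/4 ok
(5,3)% 3/3 ok
(5,4)% 2/2 ok
(5,6)% 1/1 ok
(6,1)% 2/2 ok
(6,2)% 2/2 ok
(6,6)% 1/1 ok

(1,1), (1,6), (2,1), (2,5), (3,2), (3,4), (4,2)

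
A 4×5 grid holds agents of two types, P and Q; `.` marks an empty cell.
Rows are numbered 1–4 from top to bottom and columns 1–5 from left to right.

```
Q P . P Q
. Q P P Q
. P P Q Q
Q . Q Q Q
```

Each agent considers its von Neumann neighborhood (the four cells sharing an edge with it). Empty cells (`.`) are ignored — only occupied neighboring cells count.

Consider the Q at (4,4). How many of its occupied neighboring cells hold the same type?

3

Occupied neighbors of (4,4): (3,4)=Q, (4,3)=Q, (4,5)=Q.
Same type (Q): 3 of 3.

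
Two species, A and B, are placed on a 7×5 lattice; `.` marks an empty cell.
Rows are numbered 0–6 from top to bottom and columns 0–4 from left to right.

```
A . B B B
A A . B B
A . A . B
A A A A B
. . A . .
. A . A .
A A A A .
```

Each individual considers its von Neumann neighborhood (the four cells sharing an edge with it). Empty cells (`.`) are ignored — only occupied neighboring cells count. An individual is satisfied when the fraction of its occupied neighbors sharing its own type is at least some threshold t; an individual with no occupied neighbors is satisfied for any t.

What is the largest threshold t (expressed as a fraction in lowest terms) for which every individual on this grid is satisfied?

1/2

(0,0)A 1/1
(0,2)B 1/1
(0,3)B 3/3
(0,4)B 2/2
(1,0)A 3/3
(1,1)A 1/1
(1,3)B 2/2
(1,4)B 3/3
(2,0)A 2/2
(2,2)A 1/1
(2,4)B 2/2
(3,0)A 2/2
(3,1)A 2/2
(3,2)A 4/4
(3,3)A 1/2
(3,4)B 1/2
(4,2)A 1/1
(5,1)A 1/1
(5,3)A 1/1
(6,0)A 1/1
(6,1)A 3/3
(6,2)A 2/2
(6,3)A 2/2
The smallest same-type fraction is 1/2 at (3,3), which reduces to 1/2. Any threshold above that leaves this individual unsatisfied.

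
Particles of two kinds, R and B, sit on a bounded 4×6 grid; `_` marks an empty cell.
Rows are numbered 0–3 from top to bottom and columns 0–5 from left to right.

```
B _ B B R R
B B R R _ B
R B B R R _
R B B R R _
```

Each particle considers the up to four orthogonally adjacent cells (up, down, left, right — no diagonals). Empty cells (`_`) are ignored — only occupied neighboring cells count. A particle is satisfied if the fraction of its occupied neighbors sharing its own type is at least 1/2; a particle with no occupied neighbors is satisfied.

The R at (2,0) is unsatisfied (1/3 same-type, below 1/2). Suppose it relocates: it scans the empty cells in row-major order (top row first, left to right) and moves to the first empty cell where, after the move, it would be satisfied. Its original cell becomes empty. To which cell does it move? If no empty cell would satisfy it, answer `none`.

Vacating (2,0). Empty cells in order:
  (0,1): 0/3 same-type → still unsatisfied.
  (1,4): 3/4 same-type → satisfied — stop here.

(1,4)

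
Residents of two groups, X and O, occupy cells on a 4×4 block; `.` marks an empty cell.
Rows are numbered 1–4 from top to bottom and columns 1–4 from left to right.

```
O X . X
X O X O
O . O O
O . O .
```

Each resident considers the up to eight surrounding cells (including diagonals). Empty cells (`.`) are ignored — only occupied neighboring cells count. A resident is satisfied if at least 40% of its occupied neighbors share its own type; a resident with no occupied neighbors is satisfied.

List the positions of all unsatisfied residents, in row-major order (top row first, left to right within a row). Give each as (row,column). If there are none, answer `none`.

(1,1), (2,1), (2,3)

Row 1: (1,1)O 1/3 not · (1,2)X 2/4 satisfied · (1,4)X 1/2 satisfied
Row 2: (2,1)X 1/4 not · (2,2)O 3/6 satisfied · (2,3)X 2/6 not · (2,4)O 2/4 satisfied
Row 3: (3,1)O 2/3 satisfied · (3,3)O 4/5 satisfied · (3,4)O 3/4 satisfied
Row 4: (4,1)O 1/1 satisfied · (4,3)O 2/2 satisfied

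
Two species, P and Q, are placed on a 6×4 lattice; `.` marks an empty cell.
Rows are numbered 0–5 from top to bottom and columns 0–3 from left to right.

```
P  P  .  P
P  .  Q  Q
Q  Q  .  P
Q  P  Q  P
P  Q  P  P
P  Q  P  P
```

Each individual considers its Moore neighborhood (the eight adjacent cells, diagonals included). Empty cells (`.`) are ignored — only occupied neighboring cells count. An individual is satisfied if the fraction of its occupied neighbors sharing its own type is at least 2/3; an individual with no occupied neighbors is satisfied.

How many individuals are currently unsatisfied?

(0,0)P 2/2 ok
(0,1)P 2/3 ok
(0,3)P 0/2 unhappy
(1,0)P 2/4 unhappy
(1,2)Q 2/5 unhappy
(1,3)Q 1/3 unhappy
(2,0)Q 2/4 unhappy
(2,1)Q 4/6 ok
(2,3)P 1/4 unhappy
(3,0)Q 3/5 unhappy
(3,1)P 2/7 unhappy
(3,2)Q 2/7 unhappy
(3,3)P 3/4 ok
(4,0)P 2/5 unhappy
(4,1)Q 3/8 unhappy
(4,2)P 5/8 unhappy
(4,3)P 4/5 ok
(5,0)P 1/3 unhappy
(5,1)Q 1/5 unhappy
(5,2)P 3/5 unhappy
(5,3)P 3/3 ok
Unsatisfied: (0,3), (1,0), (1,2), (1,3), (2,0), (2,3), (3,0), (3,1), (3,2), (4,0), (4,1), (4,2), (5,0), (5,1), (5,2) — 15 in total.

15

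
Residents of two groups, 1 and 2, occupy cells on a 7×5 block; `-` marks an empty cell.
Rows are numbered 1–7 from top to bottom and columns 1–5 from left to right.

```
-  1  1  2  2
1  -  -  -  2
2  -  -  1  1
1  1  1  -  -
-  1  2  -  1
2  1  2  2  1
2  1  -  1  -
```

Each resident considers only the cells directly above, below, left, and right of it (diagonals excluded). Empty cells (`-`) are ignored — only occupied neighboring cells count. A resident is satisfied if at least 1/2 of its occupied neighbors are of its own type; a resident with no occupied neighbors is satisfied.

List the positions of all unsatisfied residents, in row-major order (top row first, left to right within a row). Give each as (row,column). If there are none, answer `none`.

Row 1: (1,2)1 1/1 satisfied · (1,3)1 1/2 satisfied · (1,4)2 1/2 satisfied · (1,5)2 2/2 satisfied
Row 2: (2,1)1 0/1 not · (2,5)2 1/2 satisfied
Row 3: (3,1)2 0/2 not · (3,4)1 1/1 satisfied · (3,5)1 1/2 satisfied
Row 4: (4,1)1 1/2 satisfied · (4,2)1 3/3 satisfied · (4,3)1 1/2 satisfied
Row 5: (5,2)1 2/3 satisfied · (5,3)2 1/3 not · (5,5)1 1/1 satisfied
Row 6: (6,1)2 1/2 satisfied · (6,2)1 2/4 satisfied · (6,3)2 2/3 satisfied · (6,4)2 1/3 not · (6,5)1 1/2 satisfied
Row 7: (7,1)2 1/2 satisfied · (7,2)1 1/2 satisfied · (7,4)1 0/1 not

(2,1), (3,1), (5,3), (6,4), (7,4)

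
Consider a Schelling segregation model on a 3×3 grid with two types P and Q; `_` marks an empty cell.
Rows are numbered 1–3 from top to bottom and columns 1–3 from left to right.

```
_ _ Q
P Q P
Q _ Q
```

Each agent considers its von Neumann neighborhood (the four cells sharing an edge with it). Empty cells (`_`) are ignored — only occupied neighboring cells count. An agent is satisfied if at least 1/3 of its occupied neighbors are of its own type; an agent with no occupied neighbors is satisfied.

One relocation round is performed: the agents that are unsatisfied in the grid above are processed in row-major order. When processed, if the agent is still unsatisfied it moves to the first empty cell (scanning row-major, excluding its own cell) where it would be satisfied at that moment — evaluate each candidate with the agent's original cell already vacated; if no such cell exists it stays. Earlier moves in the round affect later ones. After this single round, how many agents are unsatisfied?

Initially unsatisfied (in order): (1,3), (2,1), (2,2), (2,3), (3,1), (3,3).
  (1,3) → (1,2).
  (2,1) → (1,3).
  (2,2): now satisfied by earlier moves; stays.
  (2,3): now satisfied by earlier moves; stays.
  (3,1): now satisfied by earlier moves; stays.
  (3,3) → (1,1).
Resulting grid:
Q Q P
_ Q P
Q _ _
All satisfied now.

0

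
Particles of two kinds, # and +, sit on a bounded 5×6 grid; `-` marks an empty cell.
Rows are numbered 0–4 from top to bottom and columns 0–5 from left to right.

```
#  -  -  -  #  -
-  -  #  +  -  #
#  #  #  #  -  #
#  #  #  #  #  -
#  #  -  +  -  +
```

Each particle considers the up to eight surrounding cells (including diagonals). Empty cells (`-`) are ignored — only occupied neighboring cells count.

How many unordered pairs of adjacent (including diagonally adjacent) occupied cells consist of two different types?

8

Scan each occupied cell's neighbors to the right and below (and the two forward diagonals) so each pair is counted once.
Row 0: #(0,4)–#(1,5)= #(0,4)–+(1,3)≠  → 1/2 unlike.
Row 1: #(1,2)–+(1,3)≠ #(1,2)–#(2,2)= #(1,2)–#(2,3)= #(1,2)–#(2,1)= +(1,3)–#(2,3)≠ +(1,3)–#(2,2)≠ #(1,5)–#(2,5)=  → 3/7 unlike.
Row 2: #(2,0)–#(2,1)= #(2,0)–#(3,0)= #(2,0)–#(3,1)= #(2,1)–#(2,2)= #(2,1)–#(3,1)= #(2,1)–#(3,2)= #(2,1)–#(3,0)= #(2,2)–#(2,3)= #(2,2)–#(3,2)= #(2,2)–#(3,3)= #(2,2)–#(3,1)= #(2,3)–#(3,3)= #(2,3)–#(3,4)= #(2,3)–#(3,2)= #(2,5)–#(3,4)=  → 0/15 unlike.
Row 3: #(3,0)–#(3,1)= #(3,0)–#(4,0)= #(3,0)–#(4,1)= #(3,1)–#(3,2)= #(3,1)–#(4,1)= #(3,1)–#(4,0)= #(3,2)–#(3,3)= #(3,2)–+(4,3)≠ #(3,2)–#(4,1)= #(3,3)–#(3,4)= #(3,3)–+(4,3)≠ #(3,4)–+(4,5)≠ #(3,4)–+(4,3)≠  → 4/13 unlike.
Row 4: #(4,0)–#(4,1)=  → 0/1 unlike.
Total adjacent occupied pairs: 38; unlike-type pairs: 8.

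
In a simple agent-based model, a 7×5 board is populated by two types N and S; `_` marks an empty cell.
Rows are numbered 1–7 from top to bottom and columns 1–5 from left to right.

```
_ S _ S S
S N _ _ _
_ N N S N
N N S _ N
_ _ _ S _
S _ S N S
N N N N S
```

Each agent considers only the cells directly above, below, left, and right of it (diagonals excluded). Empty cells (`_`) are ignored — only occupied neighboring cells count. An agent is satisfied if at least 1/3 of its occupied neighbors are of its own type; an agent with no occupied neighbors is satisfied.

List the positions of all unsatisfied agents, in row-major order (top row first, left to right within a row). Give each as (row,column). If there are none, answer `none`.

(1,2), (2,1), (3,4), (4,3), (5,4), (6,1), (6,3), (6,4)

(1,2)S 0/1 not
(1,4)S 1/1 satisfied
(1,5)S 1/1 satisfied
(2,1)S 0/1 not
(2,2)N 1/3 satisfied
(3,2)N 3/3 satisfied
(3,3)N 1/3 satisfied
(3,4)S 0/2 not
(3,5)N 1/2 satisfied
(4,1)N 1/1 satisfied
(4,2)N 2/3 satisfied
(4,3)S 0/2 not
(4,5)N 1/1 satisfied
(5,4)S 0/1 not
(6,1)S 0/1 not
(6,3)S 0/2 not
(6,4)N 1/4 not
(6,5)S 1/2 satisfied
(7,1)N 1/2 satisfied
(7,2)N 2/2 satisfied
(7,3)N 2/3 satisfied
(7,4)N 2/3 satisfied
(7,5)S 1/2 satisfied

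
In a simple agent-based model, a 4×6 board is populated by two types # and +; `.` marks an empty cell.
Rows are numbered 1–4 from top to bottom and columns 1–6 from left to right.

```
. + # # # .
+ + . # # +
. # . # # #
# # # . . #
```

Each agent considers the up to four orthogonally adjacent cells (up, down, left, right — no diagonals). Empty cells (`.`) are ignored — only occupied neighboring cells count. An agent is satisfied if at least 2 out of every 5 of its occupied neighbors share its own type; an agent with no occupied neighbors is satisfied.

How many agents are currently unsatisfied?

(1,2)+ 1/2 ✓
(1,3)# 1/2 ✓
(1,4)# 3/3 ✓
(1,5)# 2/2 ✓
(2,1)+ 1/1 ✓
(2,2)+ 2/3 ✓
(2,4)# 3/3 ✓
(2,5)# 3/4 ✓
(2,6)+ 0/2 ✗
(3,2)# 1/2 ✓
(3,4)# 2/2 ✓
(3,5)# 3/3 ✓
(3,6)# 2/3 ✓
(4,1)# 1/1 ✓
(4,2)# 3/3 ✓
(4,3)# 1/1 ✓
(4,6)# 1/1 ✓
Unsatisfied: (2,6) — 1 in total.

1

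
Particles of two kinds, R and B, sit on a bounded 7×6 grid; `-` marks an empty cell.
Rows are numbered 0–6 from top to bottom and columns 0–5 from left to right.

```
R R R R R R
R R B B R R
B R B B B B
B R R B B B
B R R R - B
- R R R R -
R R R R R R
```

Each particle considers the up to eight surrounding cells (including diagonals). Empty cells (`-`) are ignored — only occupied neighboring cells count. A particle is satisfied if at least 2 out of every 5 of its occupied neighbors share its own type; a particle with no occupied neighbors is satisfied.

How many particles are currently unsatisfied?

(0,0)R 3/3 ✓
(0,1)R 4/5 ✓
(0,2)R 3/5 ✓
(0,3)R 3/5 ✓
(0,4)R 4/5 ✓
(0,5)R 3/3 ✓
(1,0)R 4/5 ✓
(1,1)R 5/8 ✓
(1,2)B 3/8 ✗
(1,3)B 4/8 ✓
(1,4)R 4/8 ✓
(1,5)R 3/5 ✓
(2,0)B 1/5 ✗
(2,1)R 4/8 ✓
(2,2)B 4/8 ✓
(2,3)B 6/8 ✓
(2,4)B 6/8 ✓
(2,5)B 3/5 ✓
(3,0)B 2/5 ✓
(3,1)R 4/8 ✓
(3,2)R 5/8 ✓
(3,3)B 4/7 ✓
(3,4)B 6/7 ✓
(3,5)B 4/4 ✓
(4,0)B 1/4 ✗
(4,1)R 5/7 ✓
(4,2)R 7/8 ✓
(4,3)R 5/7 ✓
(4,5)B 2/3 ✓
(5,1)R 6/7 ✓
(5,2)R 8/8 ✓
(5,3)R 7/7 ✓
(5,4)R 5/6 ✓
(6,0)R 2/2 ✓
(6,1)R 4/4 ✓
(6,2)R 5/5 ✓
(6,3)R 5/5 ✓
(6,4)R 4/4 ✓
(6,5)R 2/2 ✓
Unsatisfied: (1,2), (2,0), (4,0) — 3 in total.

3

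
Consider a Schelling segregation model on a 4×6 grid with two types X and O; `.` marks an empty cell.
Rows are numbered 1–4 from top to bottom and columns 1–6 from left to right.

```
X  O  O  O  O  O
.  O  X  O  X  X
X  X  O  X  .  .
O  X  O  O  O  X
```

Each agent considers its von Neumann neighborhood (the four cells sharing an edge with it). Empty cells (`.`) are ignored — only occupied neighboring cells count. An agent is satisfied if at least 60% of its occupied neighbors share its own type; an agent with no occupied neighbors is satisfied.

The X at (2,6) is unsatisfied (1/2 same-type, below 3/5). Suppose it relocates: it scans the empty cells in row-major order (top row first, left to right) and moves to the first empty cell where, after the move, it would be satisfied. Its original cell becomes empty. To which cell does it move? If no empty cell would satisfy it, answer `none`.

(2,1)

Vacating (2,6). Empty cells in order:
  (2,1): 2/3 same-type → satisfied — stop here.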